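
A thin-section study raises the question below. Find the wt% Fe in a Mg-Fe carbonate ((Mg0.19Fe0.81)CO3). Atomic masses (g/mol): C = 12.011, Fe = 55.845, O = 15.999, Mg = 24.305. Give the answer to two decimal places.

Molar mass of (Mg0.19Fe0.81)CO3: 0.19*24.305 + 0.81*55.845 + 1*12.011 + 3*15.999 = 109.860 g/mol.
Mass of Fe per formula unit: 0.81 × 55.845 = 45.234 g.
Weight fraction Fe = 45.234 / 109.860 = 0.4117.

41.17 wt%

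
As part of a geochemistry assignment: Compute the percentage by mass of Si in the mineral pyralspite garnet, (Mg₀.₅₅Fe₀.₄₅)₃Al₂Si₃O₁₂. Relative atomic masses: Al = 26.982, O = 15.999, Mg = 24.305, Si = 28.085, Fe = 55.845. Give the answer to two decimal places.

Molar mass of (Mg₀.₅₅Fe₀.₄₅)₃Al₂Si₃O₁₂: 1.65×24.305 + 1.35×55.845 + 2×26.982 + 3×28.085 + 12×15.999 = 445.701 g/mol.
Mass of Si per formula unit: 3 × 28.085 = 84.255 g.
Weight fraction Si = 84.255 / 445.701 = 0.1890.

18.90 mass %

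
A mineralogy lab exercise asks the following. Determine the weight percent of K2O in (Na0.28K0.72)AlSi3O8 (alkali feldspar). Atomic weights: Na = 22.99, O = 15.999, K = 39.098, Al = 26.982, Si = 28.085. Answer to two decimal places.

M((Na0.28K0.72)AlSi3O8) = 273.817 g/mol; M(K2O) = 94.195 g/mol.
Moles K2O per formula unit = 0.72 K ÷ 2 = 0.3600.
K2O fraction = (0.3600 × 94.195) / 273.817 = 33.910/273.817 = 0.1238.

12.38 wt%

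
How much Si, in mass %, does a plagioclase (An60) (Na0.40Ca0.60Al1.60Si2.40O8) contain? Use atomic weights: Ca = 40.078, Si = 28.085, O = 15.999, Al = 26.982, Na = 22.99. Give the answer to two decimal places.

Formula mass = 0.40*22.99 + 0.60*40.078 + 1.60*26.982 + 2.40*28.085 + 8*15.999 = 271.810 g/mol, of which 67.404 g is Si.
So Si makes up 67.404/271.810 = 0.2480 of the mass, i.e. 24.80%.

24.80 mass %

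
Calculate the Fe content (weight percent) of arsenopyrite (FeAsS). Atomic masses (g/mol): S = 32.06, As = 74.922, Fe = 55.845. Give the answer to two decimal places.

34.30 weight percent

Molar mass of FeAsS: 1*55.845 + 1*74.922 + 1*32.06 = 162.827 g/mol.
Mass of Fe per formula unit: 1 × 55.845 = 55.845 g.
Weight fraction Fe = 55.845 / 162.827 = 0.3430.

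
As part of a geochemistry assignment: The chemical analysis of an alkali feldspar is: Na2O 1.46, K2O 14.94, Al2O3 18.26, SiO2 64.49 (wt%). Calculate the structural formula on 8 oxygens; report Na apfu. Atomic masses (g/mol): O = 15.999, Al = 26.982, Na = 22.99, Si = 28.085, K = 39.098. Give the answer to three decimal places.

0.132 Na apfu

Na2O: 1.46/61.979 = 0.02356 mol → 0.04712 mol Na, 0.02356 mol O.
K2O: 14.94/94.195 = 0.15861 mol → 0.31722 mol K, 0.15861 mol O.
Al2O3: 18.26/101.961 = 0.17909 mol → 0.35818 mol Al, 0.53727 mol O.
SiO2: 64.49/60.083 = 1.07335 mol → 1.07335 mol Si, 2.14670 mol O.
Total oxygen = 2.86614 mol. Normalization factor = 8/2.86614 = 2.79121.
Na per 8 O = 0.04712 × 2.79121 = 0.132.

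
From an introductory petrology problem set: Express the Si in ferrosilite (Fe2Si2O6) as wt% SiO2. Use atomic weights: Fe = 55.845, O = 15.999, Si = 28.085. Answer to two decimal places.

45.54 wt%

Molar mass of Fe2Si2O6 = 2*55.845 + 2*28.085 + 6*15.999 = 263.854 g/mol.
Each formula unit contains 2 Si, equivalent to 2/1 = 2.0000 mol SiO2.
M(SiO2) = 1×28.085 + 2×15.999 = 60.083 g/mol.
Mass of SiO2 per formula unit = 2.0000 × 60.083 = 120.166 g.
SiO2 wt% = 120.166 / 263.854 × 100 = 45.54%.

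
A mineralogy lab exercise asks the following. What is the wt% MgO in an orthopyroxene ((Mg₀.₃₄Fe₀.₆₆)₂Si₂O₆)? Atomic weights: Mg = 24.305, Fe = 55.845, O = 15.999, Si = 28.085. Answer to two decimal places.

M((Mg₀.₃₄Fe₀.₆₆)₂Si₂O₆) = 242.407 g/mol; M(MgO) = 40.304 g/mol.
Moles MgO per formula unit = 0.68 Mg ÷ 1 = 0.6800.
MgO fraction = (0.6800 × 40.304) / 242.407 = 27.407/242.407 = 0.1131.

11.31 wt%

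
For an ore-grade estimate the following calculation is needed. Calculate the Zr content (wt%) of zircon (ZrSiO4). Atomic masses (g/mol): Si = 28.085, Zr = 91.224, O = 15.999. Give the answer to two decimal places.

M(ZrSiO4) = 183.305 g/mol.
Zr contributes 1 × 91.224 = 91.224 g per mole.
91.224/183.305 = 0.4977 → 49.77%.

49.77 wt%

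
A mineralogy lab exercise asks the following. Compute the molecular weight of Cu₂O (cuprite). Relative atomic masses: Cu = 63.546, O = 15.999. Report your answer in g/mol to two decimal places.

143.09 g/mol

Cu: 2 × 63.546 = 127.0920
O: 1 × 15.999 = 15.9990
Summing the contributions gives the formula mass.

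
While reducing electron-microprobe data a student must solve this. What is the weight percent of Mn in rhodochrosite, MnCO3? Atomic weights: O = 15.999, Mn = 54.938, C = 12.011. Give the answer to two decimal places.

47.79 mass %

Formula mass = 1·54.938 + 1·12.011 + 3·15.999 = 114.946 g/mol, of which 54.938 g is Mn.
So Mn makes up 54.938/114.946 = 0.4779 of the mass, i.e. 47.79%.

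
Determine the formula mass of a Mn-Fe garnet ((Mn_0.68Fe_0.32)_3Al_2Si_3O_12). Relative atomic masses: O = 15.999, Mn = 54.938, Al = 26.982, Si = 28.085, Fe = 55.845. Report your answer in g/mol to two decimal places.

Mn: 2.04 × 54.938 = 112.0735
Fe: 0.96 × 55.845 = 53.6112
Al: 2 × 26.982 = 53.9640
Si: 3 × 28.085 = 84.2550
O: 12 × 15.999 = 191.9880
Summing the contributions gives the formula mass.

495.89 g/mol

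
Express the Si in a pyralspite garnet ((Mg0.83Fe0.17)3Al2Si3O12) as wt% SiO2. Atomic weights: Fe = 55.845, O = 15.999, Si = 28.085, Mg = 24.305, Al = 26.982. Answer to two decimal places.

Molar mass of (Mg0.83Fe0.17)3Al2Si3O12 = 2.49×24.305 + 0.51×55.845 + 2×26.982 + 3×28.085 + 12×15.999 = 419.207 g/mol.
Each formula unit contains 3 Si, equivalent to 3/1 = 3.0000 mol SiO2.
M(SiO2) = 1×28.085 + 2×15.999 = 60.083 g/mol.
Mass of SiO2 per formula unit = 3.0000 × 60.083 = 180.249 g.
SiO2 wt% = 180.249 / 419.207 × 100 = 43.00%.

43.00 wt%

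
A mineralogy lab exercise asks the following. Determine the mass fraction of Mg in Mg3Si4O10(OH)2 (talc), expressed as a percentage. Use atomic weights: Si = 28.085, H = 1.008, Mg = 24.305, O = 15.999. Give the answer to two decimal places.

19.23 mass %

Formula mass = 3×24.305 + 4×28.085 + 12×15.999 + 2×1.008 = 379.259 g/mol, of which 72.915 g is Mg.
So Mg makes up 72.915/379.259 = 0.1923 of the mass, i.e. 19.23%.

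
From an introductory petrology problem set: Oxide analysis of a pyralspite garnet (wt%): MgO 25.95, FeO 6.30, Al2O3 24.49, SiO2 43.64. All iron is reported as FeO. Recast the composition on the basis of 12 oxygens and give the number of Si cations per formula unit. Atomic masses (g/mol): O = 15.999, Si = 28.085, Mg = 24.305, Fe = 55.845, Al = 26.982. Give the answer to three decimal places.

3.001 Si apfu

25.95 wt% MgO ÷ 40.304 g/mol = 0.64386 mol, giving 0.64386 Mg and 0.64386 O.
6.30 wt% FeO ÷ 71.844 g/mol = 0.08769 mol, giving 0.08769 Fe and 0.08769 O.
24.49 wt% Al2O3 ÷ 101.961 g/mol = 0.24019 mol, giving 0.48038 Al and 0.72057 O.
43.64 wt% SiO2 ÷ 60.083 g/mol = 0.72633 mol, giving 0.72633 Si and 1.45266 O.
Oxygen sums to 2.90478; scaling by 12/2.90478 = 4.13112 puts the formula on 12 O.
Si: 0.72633 × 4.13112 = 3.001 atoms per formula unit.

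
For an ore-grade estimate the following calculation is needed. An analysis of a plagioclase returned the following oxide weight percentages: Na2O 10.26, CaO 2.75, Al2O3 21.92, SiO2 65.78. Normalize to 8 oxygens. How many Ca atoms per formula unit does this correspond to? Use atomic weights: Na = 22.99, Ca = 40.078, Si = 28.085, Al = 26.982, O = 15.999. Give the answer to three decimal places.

0.129 Ca apfu

10.26 wt% Na2O ÷ 61.979 g/mol = 0.16554 mol, giving 0.33108 Na and 0.16554 O.
2.75 wt% CaO ÷ 56.077 g/mol = 0.04904 mol, giving 0.04904 Ca and 0.04904 O.
21.92 wt% Al2O3 ÷ 101.961 g/mol = 0.21498 mol, giving 0.42996 Al and 0.64494 O.
65.78 wt% SiO2 ÷ 60.083 g/mol = 1.09482 mol, giving 1.09482 Si and 2.18964 O.
Oxygen sums to 3.04916; scaling by 8/3.04916 = 2.62367 puts the formula on 8 O.
Ca: 0.04904 × 2.62367 = 0.129 atoms per formula unit.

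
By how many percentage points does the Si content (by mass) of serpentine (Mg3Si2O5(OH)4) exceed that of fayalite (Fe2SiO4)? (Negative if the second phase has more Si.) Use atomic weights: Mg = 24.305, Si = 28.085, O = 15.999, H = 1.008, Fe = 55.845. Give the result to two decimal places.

Si in Mg3Si2O5(OH)4: molar mass 277.108 g/mol; 2×28.085 = 56.170 g → 20.27 wt%.
Si in Fe2SiO4: molar mass 203.771 g/mol; 1×28.085 = 28.085 g → 13.78 wt%.
Difference = 20.27 − 13.78 = 6.49 percentage points.

6.49 percentage points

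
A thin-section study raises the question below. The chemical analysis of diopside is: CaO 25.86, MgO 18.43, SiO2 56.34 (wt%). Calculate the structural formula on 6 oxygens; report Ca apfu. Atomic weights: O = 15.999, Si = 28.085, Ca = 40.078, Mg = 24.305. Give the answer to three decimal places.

CaO: 25.86/56.077 = 0.46115 mol → 0.46115 mol Ca, 0.46115 mol O.
MgO: 18.43/40.304 = 0.45727 mol → 0.45727 mol Mg, 0.45727 mol O.
SiO2: 56.34/60.083 = 0.93770 mol → 0.93770 mol Si, 1.87540 mol O.
Total oxygen = 2.79382 mol. Normalization factor = 6/2.79382 = 2.14760.
Ca per 6 O = 0.46115 × 2.14760 = 0.990.

0.990 Ca apfu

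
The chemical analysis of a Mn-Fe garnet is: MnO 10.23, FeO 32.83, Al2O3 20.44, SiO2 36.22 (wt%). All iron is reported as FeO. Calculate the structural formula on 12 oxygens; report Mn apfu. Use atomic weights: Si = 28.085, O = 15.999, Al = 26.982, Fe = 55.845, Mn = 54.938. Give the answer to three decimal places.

0.719 Mn apfu

MnO (M=70.937): mol = 0.14421; Mn = 0.14421, O = 0.14421.
FeO (M=71.844): mol = 0.45696; Fe = 0.45696, O = 0.45696.
Al2O3 (M=101.961): mol = 0.20047; Al = 0.40094, O = 0.60141.
SiO2 (M=60.083): mol = 0.60283; Si = 0.60283, O = 1.20566.
ΣO = 2.40824; factor = 12/ΣO = 4.98289.
Mn apfu = 0.14421 × 4.98289 = 0.719.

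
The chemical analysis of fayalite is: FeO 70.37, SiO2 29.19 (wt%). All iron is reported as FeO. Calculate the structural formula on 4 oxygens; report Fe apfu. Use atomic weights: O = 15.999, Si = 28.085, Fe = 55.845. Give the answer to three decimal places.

FeO (M=71.844): mol = 0.97948; Fe = 0.97948, O = 0.97948.
SiO2 (M=60.083): mol = 0.48583; Si = 0.48583, O = 0.97166.
ΣO = 1.95114; factor = 4/ΣO = 2.05008.
Fe apfu = 0.97948 × 2.05008 = 2.008.

2.008 Fe apfu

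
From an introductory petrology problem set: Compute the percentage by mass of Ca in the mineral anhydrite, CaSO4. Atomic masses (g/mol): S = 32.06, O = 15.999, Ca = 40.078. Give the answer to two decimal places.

29.44 wt%

Formula mass = 1*40.078 + 1*32.06 + 4*15.999 = 136.134 g/mol, of which 40.078 g is Ca.
So Ca makes up 40.078/136.134 = 0.2944 of the mass, i.e. 29.44%.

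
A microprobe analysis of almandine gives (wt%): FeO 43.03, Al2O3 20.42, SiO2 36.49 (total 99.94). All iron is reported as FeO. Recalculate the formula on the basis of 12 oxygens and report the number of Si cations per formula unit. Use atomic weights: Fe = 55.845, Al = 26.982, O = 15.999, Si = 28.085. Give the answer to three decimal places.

FeO (M=71.844): mol = 0.59894; Fe = 0.59894, O = 0.59894.
Al2O3 (M=101.961): mol = 0.20027; Al = 0.40054, O = 0.60081.
SiO2 (M=60.083): mol = 0.60733; Si = 0.60733, O = 1.21466.
ΣO = 2.41441; factor = 12/ΣO = 4.97016.
Si apfu = 0.60733 × 4.97016 = 3.019.

3.019 Si apfu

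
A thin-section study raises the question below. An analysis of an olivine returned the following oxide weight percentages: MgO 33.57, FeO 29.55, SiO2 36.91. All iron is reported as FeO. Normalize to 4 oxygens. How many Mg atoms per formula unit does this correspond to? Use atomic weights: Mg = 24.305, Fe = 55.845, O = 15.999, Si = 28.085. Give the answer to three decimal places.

1.347 Mg apfu

33.57 wt% MgO ÷ 40.304 g/mol = 0.83292 mol, giving 0.83292 Mg and 0.83292 O.
29.55 wt% FeO ÷ 71.844 g/mol = 0.41131 mol, giving 0.41131 Fe and 0.41131 O.
36.91 wt% SiO2 ÷ 60.083 g/mol = 0.61432 mol, giving 0.61432 Si and 1.22864 O.
Oxygen sums to 2.47287; scaling by 4/2.47287 = 1.61755 puts the formula on 4 O.
Mg: 0.83292 × 1.61755 = 1.347 atoms per formula unit.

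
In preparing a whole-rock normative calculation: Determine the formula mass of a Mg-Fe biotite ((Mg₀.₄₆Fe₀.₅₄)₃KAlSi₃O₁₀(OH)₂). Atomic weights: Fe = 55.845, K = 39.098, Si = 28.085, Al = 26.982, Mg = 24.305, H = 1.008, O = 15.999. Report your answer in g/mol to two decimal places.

468.35 g/mol

The formula mass is the sum 1.38(24.305) + 1.62(55.845) + 1(39.098) + 1(26.982) + 3(28.085) + 12(15.999) + 2(1.008).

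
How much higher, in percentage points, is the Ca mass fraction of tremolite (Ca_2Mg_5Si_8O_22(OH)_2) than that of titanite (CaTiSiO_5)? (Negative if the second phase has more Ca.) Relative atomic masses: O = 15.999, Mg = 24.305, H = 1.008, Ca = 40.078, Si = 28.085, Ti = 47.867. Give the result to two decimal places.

-10.58 percentage points

M(Ca_2Mg_5Si_8O_22(OH)_2) = 812.353 g/mol, so wt% Ca = 80.156/812.353 × 100 = 9.87%.
M(CaTiSiO_5) = 196.025 g/mol, so wt% Ca = 40.078/196.025 × 100 = 20.45%.
9.87 − 20.45 = -10.58 pp.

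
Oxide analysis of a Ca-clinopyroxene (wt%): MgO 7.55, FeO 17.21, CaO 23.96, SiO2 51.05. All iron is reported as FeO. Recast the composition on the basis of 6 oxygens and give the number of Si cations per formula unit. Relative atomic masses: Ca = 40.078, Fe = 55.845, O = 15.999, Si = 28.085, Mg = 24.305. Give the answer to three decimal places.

7.55 wt% MgO ÷ 40.304 g/mol = 0.18733 mol, giving 0.18733 Mg and 0.18733 O.
17.21 wt% FeO ÷ 71.844 g/mol = 0.23955 mol, giving 0.23955 Fe and 0.23955 O.
23.96 wt% CaO ÷ 56.077 g/mol = 0.42727 mol, giving 0.42727 Ca and 0.42727 O.
51.05 wt% SiO2 ÷ 60.083 g/mol = 0.84966 mol, giving 0.84966 Si and 1.69932 O.
Oxygen sums to 2.55347; scaling by 6/2.55347 = 2.34974 puts the formula on 6 O.
Si: 0.84966 × 2.34974 = 1.996 atoms per formula unit.

1.996 Si apfu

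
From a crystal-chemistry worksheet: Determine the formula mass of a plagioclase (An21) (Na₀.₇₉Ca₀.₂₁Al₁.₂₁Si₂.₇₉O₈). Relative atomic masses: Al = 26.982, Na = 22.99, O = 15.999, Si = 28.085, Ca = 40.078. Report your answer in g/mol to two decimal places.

M = 0.79(22.99) + 0.21(40.078) + 1.21(26.982) + 2.79(28.085) + 8(15.999)

265.58 g/mol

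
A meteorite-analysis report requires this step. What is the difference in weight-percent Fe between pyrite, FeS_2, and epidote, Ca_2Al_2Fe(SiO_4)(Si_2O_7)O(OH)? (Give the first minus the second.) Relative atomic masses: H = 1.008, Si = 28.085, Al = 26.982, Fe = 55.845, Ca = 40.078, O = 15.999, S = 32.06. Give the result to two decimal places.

34.99 percentage points

Fe in FeS_2: molar mass 119.965 g/mol; 1×55.845 = 55.845 g → 46.55 wt%.
Fe in Ca_2Al_2Fe(SiO_4)(Si_2O_7)O(OH): molar mass 483.215 g/mol; 1×55.845 = 55.845 g → 11.56 wt%.
Difference = 46.55 − 11.56 = 34.99 percentage points.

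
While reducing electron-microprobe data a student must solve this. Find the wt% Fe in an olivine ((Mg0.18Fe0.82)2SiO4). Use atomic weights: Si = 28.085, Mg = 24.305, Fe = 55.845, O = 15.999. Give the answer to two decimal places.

Molar mass of (Mg0.18Fe0.82)2SiO4: 0.36×24.305 + 1.64×55.845 + 1×28.085 + 4×15.999 = 192.417 g/mol.
Mass of Fe per formula unit: 1.64 × 55.845 = 91.586 g.
Weight fraction Fe = 91.586 / 192.417 = 0.4760.

47.60 wt%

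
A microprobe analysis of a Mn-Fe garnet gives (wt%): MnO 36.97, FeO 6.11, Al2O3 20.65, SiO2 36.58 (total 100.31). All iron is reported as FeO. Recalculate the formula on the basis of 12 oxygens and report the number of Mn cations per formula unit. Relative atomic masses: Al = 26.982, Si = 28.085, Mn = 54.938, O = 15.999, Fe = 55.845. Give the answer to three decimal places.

MnO: 36.97/70.937 = 0.52117 mol → 0.52117 mol Mn, 0.52117 mol O.
FeO: 6.11/71.844 = 0.08505 mol → 0.08505 mol Fe, 0.08505 mol O.
Al2O3: 20.65/101.961 = 0.20253 mol → 0.40506 mol Al, 0.60759 mol O.
SiO2: 36.58/60.083 = 0.60882 mol → 0.60882 mol Si, 1.21764 mol O.
Total oxygen = 2.43145 mol. Normalization factor = 12/2.43145 = 4.93533.
Mn per 12 O = 0.52117 × 4.93533 = 2.572.

2.572 Mn apfu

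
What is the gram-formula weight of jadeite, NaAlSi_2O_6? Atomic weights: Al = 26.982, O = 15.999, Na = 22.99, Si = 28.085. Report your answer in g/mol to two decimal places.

M = 1×22.99 + 1×26.982 + 2×28.085 + 6×15.999

202.14 g/mol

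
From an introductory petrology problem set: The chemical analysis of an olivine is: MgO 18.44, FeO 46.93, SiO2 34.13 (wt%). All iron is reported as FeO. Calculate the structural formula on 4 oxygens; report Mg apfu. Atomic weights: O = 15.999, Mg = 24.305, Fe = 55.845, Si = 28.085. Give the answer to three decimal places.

MgO (M=40.304): mol = 0.45752; Mg = 0.45752, O = 0.45752.
FeO (M=71.844): mol = 0.65322; Fe = 0.65322, O = 0.65322.
SiO2 (M=60.083): mol = 0.56805; Si = 0.56805, O = 1.13610.
ΣO = 2.24684; factor = 4/ΣO = 1.78028.
Mg apfu = 0.45752 × 1.78028 = 0.815.

0.815 Mg apfu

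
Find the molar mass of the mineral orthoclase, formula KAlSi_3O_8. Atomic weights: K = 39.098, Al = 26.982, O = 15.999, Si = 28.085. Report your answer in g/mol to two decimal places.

M = 1(39.098) + 1(26.982) + 3(28.085) + 8(15.999)

278.33 g/mol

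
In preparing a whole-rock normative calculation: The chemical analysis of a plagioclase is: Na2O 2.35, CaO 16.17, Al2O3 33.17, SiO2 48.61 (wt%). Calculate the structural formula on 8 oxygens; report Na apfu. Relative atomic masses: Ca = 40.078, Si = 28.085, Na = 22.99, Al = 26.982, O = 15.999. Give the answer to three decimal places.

0.208 Na apfu

Na2O: 2.35/61.979 = 0.03792 mol → 0.07584 mol Na, 0.03792 mol O.
CaO: 16.17/56.077 = 0.28835 mol → 0.28835 mol Ca, 0.28835 mol O.
Al2O3: 33.17/101.961 = 0.32532 mol → 0.65064 mol Al, 0.97596 mol O.
SiO2: 48.61/60.083 = 0.80905 mol → 0.80905 mol Si, 1.61810 mol O.
Total oxygen = 2.92033 mol. Normalization factor = 8/2.92033 = 2.73942.
Na per 8 O = 0.07584 × 2.73942 = 0.208.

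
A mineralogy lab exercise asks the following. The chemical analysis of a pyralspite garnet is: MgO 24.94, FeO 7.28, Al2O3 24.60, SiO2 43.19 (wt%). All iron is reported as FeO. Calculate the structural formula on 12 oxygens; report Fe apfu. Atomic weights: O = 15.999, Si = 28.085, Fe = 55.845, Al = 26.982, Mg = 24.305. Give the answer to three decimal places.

MgO (M=40.304): mol = 0.61880; Mg = 0.61880, O = 0.61880.
FeO (M=71.844): mol = 0.10133; Fe = 0.10133, O = 0.10133.
Al2O3 (M=101.961): mol = 0.24127; Al = 0.48254, O = 0.72381.
SiO2 (M=60.083): mol = 0.71884; Si = 0.71884, O = 1.43768.
ΣO = 2.88162; factor = 12/ΣO = 4.16432.
Fe apfu = 0.10133 × 4.16432 = 0.422.

0.422 Fe apfu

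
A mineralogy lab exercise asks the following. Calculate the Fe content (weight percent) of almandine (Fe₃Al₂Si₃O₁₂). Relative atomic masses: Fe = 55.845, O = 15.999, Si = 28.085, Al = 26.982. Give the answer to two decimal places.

33.66 weight percent

M(Fe₃Al₂Si₃O₁₂) = 497.742 g/mol.
Fe contributes 3 × 55.845 = 167.535 g per mole.
167.535/497.742 = 0.3366 → 33.66%.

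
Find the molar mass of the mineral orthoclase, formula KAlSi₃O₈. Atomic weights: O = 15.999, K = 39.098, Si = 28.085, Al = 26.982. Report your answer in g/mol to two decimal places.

278.33 g/mol

The formula mass is the sum 1*39.098 + 1*26.982 + 3*28.085 + 8*15.999.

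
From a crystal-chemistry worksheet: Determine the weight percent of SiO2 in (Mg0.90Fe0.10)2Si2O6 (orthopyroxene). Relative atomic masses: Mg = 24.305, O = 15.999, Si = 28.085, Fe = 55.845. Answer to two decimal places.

58.03 wt%

M((Mg0.90Fe0.10)2Si2O6) = 207.082 g/mol; M(SiO2) = 60.083 g/mol.
Moles SiO2 per formula unit = 2 Si ÷ 1 = 2.0000.
SiO2 fraction = (2.0000 × 60.083) / 207.082 = 120.166/207.082 = 0.5803.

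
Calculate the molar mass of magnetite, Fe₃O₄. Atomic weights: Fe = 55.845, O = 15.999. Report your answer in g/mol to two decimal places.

231.53 g/mol

M = 3·55.845 + 4·15.999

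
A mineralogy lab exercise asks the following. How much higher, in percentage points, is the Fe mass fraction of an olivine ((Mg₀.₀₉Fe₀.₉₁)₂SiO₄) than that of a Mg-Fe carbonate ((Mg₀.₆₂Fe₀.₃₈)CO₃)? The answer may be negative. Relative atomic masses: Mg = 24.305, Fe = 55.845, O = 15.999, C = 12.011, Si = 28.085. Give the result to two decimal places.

29.27 percentage points

Fe in (Mg₀.₀₉Fe₀.₉₁)₂SiO₄: molar mass 198.094 g/mol; 1.82×55.845 = 101.638 g → 51.31 wt%.
Fe in (Mg₀.₆₂Fe₀.₃₈)CO₃: molar mass 96.298 g/mol; 0.38×55.845 = 21.221 g → 22.04 wt%.
Difference = 51.31 − 22.04 = 29.27 percentage points.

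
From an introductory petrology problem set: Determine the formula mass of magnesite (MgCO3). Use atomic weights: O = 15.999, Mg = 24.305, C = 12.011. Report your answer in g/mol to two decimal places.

84.31 g/mol

The formula mass is the sum 1(24.305) + 1(12.011) + 3(15.999).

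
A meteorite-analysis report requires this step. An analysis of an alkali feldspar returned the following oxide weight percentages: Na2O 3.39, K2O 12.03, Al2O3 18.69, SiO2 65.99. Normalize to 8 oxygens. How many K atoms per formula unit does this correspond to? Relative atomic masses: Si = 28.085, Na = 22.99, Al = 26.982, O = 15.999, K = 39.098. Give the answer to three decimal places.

0.698 K apfu

Na2O (M=61.979): mol = 0.05470; Na = 0.10940, O = 0.05470.
K2O (M=94.195): mol = 0.12771; K = 0.25542, O = 0.12771.
Al2O3 (M=101.961): mol = 0.18331; Al = 0.36662, O = 0.54993.
SiO2 (M=60.083): mol = 1.09831; Si = 1.09831, O = 2.19662.
ΣO = 2.92896; factor = 8/ΣO = 2.73134.
K apfu = 0.25542 × 2.73134 = 0.698.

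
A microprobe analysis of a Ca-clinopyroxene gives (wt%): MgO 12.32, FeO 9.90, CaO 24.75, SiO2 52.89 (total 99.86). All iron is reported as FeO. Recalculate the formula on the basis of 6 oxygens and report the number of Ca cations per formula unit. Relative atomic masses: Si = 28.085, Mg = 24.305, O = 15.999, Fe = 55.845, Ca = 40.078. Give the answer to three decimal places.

1.001 Ca apfu

MgO (M=40.304): mol = 0.30568; Mg = 0.30568, O = 0.30568.
FeO (M=71.844): mol = 0.13780; Fe = 0.13780, O = 0.13780.
CaO (M=56.077): mol = 0.44136; Ca = 0.44136, O = 0.44136.
SiO2 (M=60.083): mol = 0.88028; Si = 0.88028, O = 1.76056.
ΣO = 2.64540; factor = 6/ΣO = 2.26809.
Ca apfu = 0.44136 × 2.26809 = 1.001.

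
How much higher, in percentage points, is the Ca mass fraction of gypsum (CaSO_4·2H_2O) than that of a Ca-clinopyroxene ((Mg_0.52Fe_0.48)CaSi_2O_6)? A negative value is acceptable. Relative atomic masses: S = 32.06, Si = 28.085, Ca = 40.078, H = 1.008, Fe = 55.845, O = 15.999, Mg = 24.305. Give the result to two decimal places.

5.98 percentage points

Ca in CaSO_4·2H_2O: molar mass 172.164 g/mol; 1×40.078 = 40.078 g → 23.28 wt%.
Ca in (Mg_0.52Fe_0.48)CaSi_2O_6: molar mass 231.686 g/mol; 1×40.078 = 40.078 g → 17.30 wt%.
Difference = 23.28 − 17.30 = 5.98 percentage points.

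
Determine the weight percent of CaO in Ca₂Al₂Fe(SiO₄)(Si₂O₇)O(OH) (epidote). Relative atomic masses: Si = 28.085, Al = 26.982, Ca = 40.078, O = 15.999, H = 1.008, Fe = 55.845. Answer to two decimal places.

M(Ca₂Al₂Fe(SiO₄)(Si₂O₇)O(OH)) = 483.215 g/mol; M(CaO) = 56.077 g/mol.
Moles CaO per formula unit = 2 Ca ÷ 1 = 2.0000.
CaO fraction = (2.0000 × 56.077) / 483.215 = 112.154/483.215 = 0.2321.

23.21 wt%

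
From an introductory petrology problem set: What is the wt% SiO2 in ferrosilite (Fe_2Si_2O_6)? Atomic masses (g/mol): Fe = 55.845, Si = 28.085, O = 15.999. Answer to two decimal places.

Molar mass of Fe_2Si_2O_6 = 2×55.845 + 2×28.085 + 6×15.999 = 263.854 g/mol.
Each formula unit contains 2 Si, equivalent to 2/1 = 2.0000 mol SiO2.
M(SiO2) = 1×28.085 + 2×15.999 = 60.083 g/mol.
Mass of SiO2 per formula unit = 2.0000 × 60.083 = 120.166 g.
SiO2 wt% = 120.166 / 263.854 × 100 = 45.54%.

45.54 wt%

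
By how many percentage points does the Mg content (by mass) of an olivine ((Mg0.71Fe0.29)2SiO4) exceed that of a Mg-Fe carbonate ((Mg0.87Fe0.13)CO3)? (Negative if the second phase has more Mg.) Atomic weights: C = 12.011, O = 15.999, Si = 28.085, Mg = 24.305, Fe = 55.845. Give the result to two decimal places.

-2.21 percentage points

M((Mg0.71Fe0.29)2SiO4) = 158.984 g/mol, so wt% Mg = 34.513/158.984 × 100 = 21.71%.
M((Mg0.87Fe0.13)CO3) = 88.413 g/mol, so wt% Mg = 21.145/88.413 × 100 = 23.92%.
21.71 − 23.92 = -2.21 pp.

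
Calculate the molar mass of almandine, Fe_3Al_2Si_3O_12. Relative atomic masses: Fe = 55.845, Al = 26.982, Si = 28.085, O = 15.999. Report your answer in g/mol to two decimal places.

497.74 g/mol

Fe: 3 × 55.845 = 167.5350
Al: 2 × 26.982 = 53.9640
Si: 3 × 28.085 = 84.2550
O: 12 × 15.999 = 191.9880
Summing the contributions gives the formula mass.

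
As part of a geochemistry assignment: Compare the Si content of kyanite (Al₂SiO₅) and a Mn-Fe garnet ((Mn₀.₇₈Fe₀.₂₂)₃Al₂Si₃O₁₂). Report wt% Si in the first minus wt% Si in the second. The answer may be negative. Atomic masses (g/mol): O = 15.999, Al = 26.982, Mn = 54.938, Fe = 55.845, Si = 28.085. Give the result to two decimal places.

Si in Al₂SiO₅: molar mass 162.044 g/mol; 1×28.085 = 28.085 g → 17.33 wt%.
Si in (Mn₀.₇₈Fe₀.₂₂)₃Al₂Si₃O₁₂: molar mass 495.620 g/mol; 3×28.085 = 84.255 g → 17.00 wt%.
Difference = 17.33 − 17.00 = 0.33 percentage points.

0.33 percentage points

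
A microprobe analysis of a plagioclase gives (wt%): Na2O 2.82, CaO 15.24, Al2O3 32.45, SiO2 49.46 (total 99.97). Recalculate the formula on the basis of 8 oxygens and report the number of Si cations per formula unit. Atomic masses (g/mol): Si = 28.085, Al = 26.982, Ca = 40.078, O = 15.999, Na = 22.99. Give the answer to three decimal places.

2.82 wt% Na2O ÷ 61.979 g/mol = 0.04550 mol, giving 0.09100 Na and 0.04550 O.
15.24 wt% CaO ÷ 56.077 g/mol = 0.27177 mol, giving 0.27177 Ca and 0.27177 O.
32.45 wt% Al2O3 ÷ 101.961 g/mol = 0.31826 mol, giving 0.63652 Al and 0.95478 O.
49.46 wt% SiO2 ÷ 60.083 g/mol = 0.82319 mol, giving 0.82319 Si and 1.64638 O.
Oxygen sums to 2.91843; scaling by 8/2.91843 = 2.74120 puts the formula on 8 O.
Si: 0.82319 × 2.74120 = 2.257 atoms per formula unit.

2.257 Si apfu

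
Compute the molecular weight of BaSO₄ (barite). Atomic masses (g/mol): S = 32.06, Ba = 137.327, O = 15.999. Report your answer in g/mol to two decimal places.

The formula mass is the sum 1·137.327 + 1·32.06 + 4·15.999.

233.38 g/mol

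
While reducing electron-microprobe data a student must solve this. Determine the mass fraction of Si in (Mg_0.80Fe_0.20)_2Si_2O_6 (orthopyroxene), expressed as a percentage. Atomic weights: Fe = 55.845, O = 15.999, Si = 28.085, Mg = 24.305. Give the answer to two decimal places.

M((Mg_0.80Fe_0.20)_2Si_2O_6) = 213.390 g/mol.
Si contributes 2 × 28.085 = 56.170 g per mole.
56.170/213.390 = 0.2632 → 26.32%.

26.32 wt%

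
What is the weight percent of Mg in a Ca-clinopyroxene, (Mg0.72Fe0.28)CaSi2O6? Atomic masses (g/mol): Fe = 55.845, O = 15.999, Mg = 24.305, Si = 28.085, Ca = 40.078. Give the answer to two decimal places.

M((Mg0.72Fe0.28)CaSi2O6) = 225.378 g/mol.
Mg contributes 0.72 × 24.305 = 17.500 g per mole.
17.500/225.378 = 0.0776 → 7.76%.

7.76 weight percent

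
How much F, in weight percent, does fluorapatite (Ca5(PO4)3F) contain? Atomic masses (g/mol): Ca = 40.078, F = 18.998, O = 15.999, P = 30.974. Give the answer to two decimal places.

Formula mass = 5·40.078 + 3·30.974 + 12·15.999 + 1·18.998 = 504.298 g/mol, of which 18.998 g is F.
So F makes up 18.998/504.298 = 0.0377 of the mass, i.e. 3.77%.

3.77 weight percent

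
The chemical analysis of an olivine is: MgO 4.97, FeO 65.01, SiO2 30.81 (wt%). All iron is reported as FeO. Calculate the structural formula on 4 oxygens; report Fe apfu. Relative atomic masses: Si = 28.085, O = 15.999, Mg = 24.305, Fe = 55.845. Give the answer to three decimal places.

1.762 Fe apfu

MgO: 4.97/40.304 = 0.12331 mol → 0.12331 mol Mg, 0.12331 mol O.
FeO: 65.01/71.844 = 0.90488 mol → 0.90488 mol Fe, 0.90488 mol O.
SiO2: 30.81/60.083 = 0.51279 mol → 0.51279 mol Si, 1.02558 mol O.
Total oxygen = 2.05377 mol. Normalization factor = 4/2.05377 = 1.94764.
Fe per 4 O = 0.90488 × 1.94764 = 1.762.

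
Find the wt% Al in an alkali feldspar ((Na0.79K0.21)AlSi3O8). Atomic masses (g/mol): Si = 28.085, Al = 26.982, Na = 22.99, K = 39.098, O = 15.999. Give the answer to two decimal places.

Formula mass = 0.79×22.99 + 0.21×39.098 + 1×26.982 + 3×28.085 + 8×15.999 = 265.602 g/mol, of which 26.982 g is Al.
So Al makes up 26.982/265.602 = 0.1016 of the mass, i.e. 10.16%.

10.16 mass %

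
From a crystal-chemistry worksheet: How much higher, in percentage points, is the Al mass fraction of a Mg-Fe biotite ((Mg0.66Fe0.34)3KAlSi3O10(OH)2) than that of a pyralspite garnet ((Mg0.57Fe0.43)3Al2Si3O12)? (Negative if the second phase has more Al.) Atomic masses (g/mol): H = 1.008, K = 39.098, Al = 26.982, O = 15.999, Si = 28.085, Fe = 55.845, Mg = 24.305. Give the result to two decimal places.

First mineral: 26.982 g Al in 449.425 g formula = 6.00 wt% Al.
Second mineral: 53.964 g Al in 443.809 g formula = 12.16 wt% Al.
6.00% − 12.16% gives a difference of -6.16 percentage points.

-6.16 percentage points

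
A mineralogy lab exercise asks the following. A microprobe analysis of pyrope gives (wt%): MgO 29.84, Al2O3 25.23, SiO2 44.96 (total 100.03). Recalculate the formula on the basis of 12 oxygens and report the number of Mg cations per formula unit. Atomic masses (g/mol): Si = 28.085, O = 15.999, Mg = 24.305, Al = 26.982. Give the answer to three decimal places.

2.982 Mg apfu

MgO (M=40.304): mol = 0.74037; Mg = 0.74037, O = 0.74037.
Al2O3 (M=101.961): mol = 0.24745; Al = 0.49490, O = 0.74235.
SiO2 (M=60.083): mol = 0.74830; Si = 0.74830, O = 1.49660.
ΣO = 2.97932; factor = 12/ΣO = 4.02776.
Mg apfu = 0.74037 × 4.02776 = 2.982.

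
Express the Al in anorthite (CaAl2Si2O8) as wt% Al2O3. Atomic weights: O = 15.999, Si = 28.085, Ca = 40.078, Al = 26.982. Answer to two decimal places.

Molar mass of CaAl2Si2O8 = 1·40.078 + 2·26.982 + 2·28.085 + 8·15.999 = 278.204 g/mol.
Each formula unit contains 2 Al, equivalent to 2/2 = 1.0000 mol Al2O3.
M(Al2O3) = 2×26.982 + 3×15.999 = 101.961 g/mol.
Mass of Al2O3 per formula unit = 1.0000 × 101.961 = 101.961 g.
Al2O3 wt% = 101.961 / 278.204 × 100 = 36.65%.

36.65 wt%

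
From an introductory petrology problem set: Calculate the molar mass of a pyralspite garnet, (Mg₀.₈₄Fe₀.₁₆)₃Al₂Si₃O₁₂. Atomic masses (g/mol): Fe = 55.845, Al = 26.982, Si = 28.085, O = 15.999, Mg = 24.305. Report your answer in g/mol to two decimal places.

The formula mass is the sum 2.52*24.305 + 0.48*55.845 + 2*26.982 + 3*28.085 + 12*15.999.

418.26 g/mol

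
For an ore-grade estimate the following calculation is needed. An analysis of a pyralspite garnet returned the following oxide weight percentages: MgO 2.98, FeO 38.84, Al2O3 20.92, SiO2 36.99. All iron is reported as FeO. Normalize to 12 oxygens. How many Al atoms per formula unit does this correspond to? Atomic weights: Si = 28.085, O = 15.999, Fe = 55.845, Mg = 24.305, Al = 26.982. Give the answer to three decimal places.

MgO (M=40.304): mol = 0.07394; Mg = 0.07394, O = 0.07394.
FeO (M=71.844): mol = 0.54062; Fe = 0.54062, O = 0.54062.
Al2O3 (M=101.961): mol = 0.20518; Al = 0.41036, O = 0.61554.
SiO2 (M=60.083): mol = 0.61565; Si = 0.61565, O = 1.23130.
ΣO = 2.46140; factor = 12/ΣO = 4.87527.
Al apfu = 0.41036 × 4.87527 = 2.001.

2.001 Al apfu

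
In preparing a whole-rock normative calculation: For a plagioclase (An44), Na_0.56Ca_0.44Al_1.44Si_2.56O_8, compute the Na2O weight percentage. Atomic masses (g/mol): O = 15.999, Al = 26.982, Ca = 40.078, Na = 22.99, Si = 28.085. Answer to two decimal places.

6.45 wt%

Molar mass of Na_0.56Ca_0.44Al_1.44Si_2.56O_8 = 0.56×22.99 + 0.44×40.078 + 1.44×26.982 + 2.56×28.085 + 8×15.999 = 269.252 g/mol.
Each formula unit contains 0.56 Na, equivalent to 0.56/2 = 0.2800 mol Na2O.
M(Na2O) = 2×22.99 + 1×15.999 = 61.979 g/mol.
Mass of Na2O per formula unit = 0.2800 × 61.979 = 17.354 g.
Na2O wt% = 17.354 / 269.252 × 100 = 6.45%.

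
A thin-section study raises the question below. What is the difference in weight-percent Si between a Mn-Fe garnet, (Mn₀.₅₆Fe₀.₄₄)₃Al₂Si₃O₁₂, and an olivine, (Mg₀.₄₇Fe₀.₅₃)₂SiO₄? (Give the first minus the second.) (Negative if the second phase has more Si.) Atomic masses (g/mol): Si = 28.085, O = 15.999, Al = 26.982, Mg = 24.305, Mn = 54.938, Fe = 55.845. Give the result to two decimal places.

0.85 percentage points

First mineral: 84.255 g Si in 496.218 g formula = 16.98 wt% Si.
Second mineral: 28.085 g Si in 174.123 g formula = 16.13 wt% Si.
16.98% − 16.13% gives a difference of 0.85 percentage points.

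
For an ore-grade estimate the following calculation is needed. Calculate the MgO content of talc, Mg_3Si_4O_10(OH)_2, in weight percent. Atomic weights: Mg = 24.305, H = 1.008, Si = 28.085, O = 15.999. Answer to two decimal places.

Formula mass = 379.259 g/mol.
3 Mg → 3.0000 mol MgO per formula unit; M(MgO) = 40.304, so MgO mass = 120.912 g.
120.912/379.259 × 100 = 31.88 wt%.

31.88 wt%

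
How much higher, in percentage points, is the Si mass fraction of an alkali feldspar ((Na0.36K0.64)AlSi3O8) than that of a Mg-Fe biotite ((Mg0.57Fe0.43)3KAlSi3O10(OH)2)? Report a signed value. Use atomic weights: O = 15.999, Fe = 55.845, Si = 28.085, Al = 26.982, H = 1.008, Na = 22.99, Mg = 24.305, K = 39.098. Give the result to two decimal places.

Si in (Na0.36K0.64)AlSi3O8: molar mass 272.528 g/mol; 3×28.085 = 84.255 g → 30.92 wt%.
Si in (Mg0.57Fe0.43)3KAlSi3O10(OH)2: molar mass 457.941 g/mol; 3×28.085 = 84.255 g → 18.40 wt%.
Difference = 30.92 − 18.40 = 12.52 percentage points.

12.52 percentage points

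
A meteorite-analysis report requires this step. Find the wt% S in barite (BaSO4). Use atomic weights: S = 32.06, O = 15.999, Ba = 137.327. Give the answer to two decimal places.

M(BaSO4) = 233.383 g/mol.
S contributes 1 × 32.06 = 32.060 g per mole.
32.060/233.383 = 0.1374 → 13.74%.

13.74 weight percent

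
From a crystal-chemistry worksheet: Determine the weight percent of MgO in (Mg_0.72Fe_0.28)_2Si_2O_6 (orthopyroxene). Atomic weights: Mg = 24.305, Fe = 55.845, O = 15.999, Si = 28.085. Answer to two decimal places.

26.57 wt%

Formula mass = 218.436 g/mol.
1.44 Mg → 1.4400 mol MgO per formula unit; M(MgO) = 40.304, so MgO mass = 58.038 g.
58.038/218.436 × 100 = 26.57 wt%.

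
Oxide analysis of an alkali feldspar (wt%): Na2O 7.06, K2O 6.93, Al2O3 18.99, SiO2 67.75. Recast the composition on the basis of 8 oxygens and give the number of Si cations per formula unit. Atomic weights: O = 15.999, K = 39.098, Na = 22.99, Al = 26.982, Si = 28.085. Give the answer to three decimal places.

3.006 Si apfu

Na2O: 7.06/61.979 = 0.11391 mol → 0.22782 mol Na, 0.11391 mol O.
K2O: 6.93/94.195 = 0.07357 mol → 0.14714 mol K, 0.07357 mol O.
Al2O3: 18.99/101.961 = 0.18625 mol → 0.37250 mol Al, 0.55875 mol O.
SiO2: 67.75/60.083 = 1.12761 mol → 1.12761 mol Si, 2.25522 mol O.
Total oxygen = 3.00145 mol. Normalization factor = 8/3.00145 = 2.66538.
Si per 8 O = 1.12761 × 2.66538 = 3.006.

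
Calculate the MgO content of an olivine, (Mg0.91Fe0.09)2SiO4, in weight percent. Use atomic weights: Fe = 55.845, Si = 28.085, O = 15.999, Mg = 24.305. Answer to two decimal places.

Molar mass of (Mg0.91Fe0.09)2SiO4 = 1.82×24.305 + 0.18×55.845 + 1×28.085 + 4×15.999 = 146.368 g/mol.
Each formula unit contains 1.82 Mg, equivalent to 1.82/1 = 1.8200 mol MgO.
M(MgO) = 1×24.305 + 1×15.999 = 40.304 g/mol.
Mass of MgO per formula unit = 1.8200 × 40.304 = 73.353 g.
MgO wt% = 73.353 / 146.368 × 100 = 50.12%.

50.12 wt%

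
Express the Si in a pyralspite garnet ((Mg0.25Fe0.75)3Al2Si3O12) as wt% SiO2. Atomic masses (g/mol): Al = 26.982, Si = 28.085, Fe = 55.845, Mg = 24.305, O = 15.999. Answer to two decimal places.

38.02 wt%

Formula mass = 474.087 g/mol.
3 Si → 3.0000 mol SiO2 per formula unit; M(SiO2) = 60.083, so SiO2 mass = 180.249 g.
180.249/474.087 × 100 = 38.02 wt%.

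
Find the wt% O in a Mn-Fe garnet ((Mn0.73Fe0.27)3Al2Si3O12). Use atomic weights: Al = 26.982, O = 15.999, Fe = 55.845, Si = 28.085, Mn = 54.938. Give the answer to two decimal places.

38.73 weight percent

Formula mass = 2.19×54.938 + 0.81×55.845 + 2×26.982 + 3×28.085 + 12×15.999 = 495.756 g/mol, of which 191.988 g is O.
So O makes up 191.988/495.756 = 0.3873 of the mass, i.e. 38.73%.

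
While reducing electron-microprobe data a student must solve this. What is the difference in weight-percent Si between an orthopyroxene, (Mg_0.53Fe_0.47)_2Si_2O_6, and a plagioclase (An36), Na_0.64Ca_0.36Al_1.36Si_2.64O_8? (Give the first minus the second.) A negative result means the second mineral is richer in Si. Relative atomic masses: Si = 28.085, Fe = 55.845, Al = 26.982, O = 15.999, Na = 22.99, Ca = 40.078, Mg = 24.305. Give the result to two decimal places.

-3.29 percentage points

First mineral: 56.170 g Si in 230.422 g formula = 24.38 wt% Si.
Second mineral: 74.144 g Si in 267.974 g formula = 27.67 wt% Si.
24.38% − 27.67% gives a difference of -3.29 percentage points.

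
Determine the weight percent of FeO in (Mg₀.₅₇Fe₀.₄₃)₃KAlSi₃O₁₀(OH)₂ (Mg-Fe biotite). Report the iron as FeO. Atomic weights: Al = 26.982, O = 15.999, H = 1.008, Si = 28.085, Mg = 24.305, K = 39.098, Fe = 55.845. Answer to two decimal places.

Formula mass = 457.941 g/mol.
1.29 Fe → 1.2900 mol FeO per formula unit; M(FeO) = 71.844, so FeO mass = 92.679 g.
92.679/457.941 × 100 = 20.24 wt%.

20.24 wt%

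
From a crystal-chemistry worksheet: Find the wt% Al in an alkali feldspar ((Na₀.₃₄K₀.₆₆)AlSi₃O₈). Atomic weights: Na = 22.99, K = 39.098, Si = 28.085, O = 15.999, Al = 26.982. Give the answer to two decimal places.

9.89 mass %

M((Na₀.₃₄K₀.₆₆)AlSi₃O₈) = 272.850 g/mol.
Al contributes 1 × 26.982 = 26.982 g per mole.
26.982/272.850 = 0.0989 → 9.89%.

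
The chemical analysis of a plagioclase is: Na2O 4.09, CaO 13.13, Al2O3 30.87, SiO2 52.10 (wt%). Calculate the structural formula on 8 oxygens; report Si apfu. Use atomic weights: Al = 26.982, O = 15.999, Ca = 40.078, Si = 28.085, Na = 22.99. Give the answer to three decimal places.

Na2O (M=61.979): mol = 0.06599; Na = 0.13198, O = 0.06599.
CaO (M=56.077): mol = 0.23414; Ca = 0.23414, O = 0.23414.
Al2O3 (M=101.961): mol = 0.30276; Al = 0.60552, O = 0.90828.
SiO2 (M=60.083): mol = 0.86713; Si = 0.86713, O = 1.73426.
ΣO = 2.94267; factor = 8/ΣO = 2.71862.
Si apfu = 0.86713 × 2.71862 = 2.357.

2.357 Si apfu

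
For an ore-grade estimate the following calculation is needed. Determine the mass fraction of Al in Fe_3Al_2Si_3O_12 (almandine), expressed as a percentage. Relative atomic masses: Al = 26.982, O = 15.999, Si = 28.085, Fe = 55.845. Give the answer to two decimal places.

10.84 weight percent

Molar mass of Fe_3Al_2Si_3O_12: 3×55.845 + 2×26.982 + 3×28.085 + 12×15.999 = 497.742 g/mol.
Mass of Al per formula unit: 2 × 26.982 = 53.964 g.
Weight fraction Al = 53.964 / 497.742 = 0.1084.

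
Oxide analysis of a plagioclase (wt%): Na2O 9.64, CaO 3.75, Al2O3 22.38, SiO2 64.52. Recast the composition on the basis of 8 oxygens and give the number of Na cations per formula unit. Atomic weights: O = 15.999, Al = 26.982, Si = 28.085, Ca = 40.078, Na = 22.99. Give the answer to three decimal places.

Na2O: 9.64/61.979 = 0.15554 mol → 0.31108 mol Na, 0.15554 mol O.
CaO: 3.75/56.077 = 0.06687 mol → 0.06687 mol Ca, 0.06687 mol O.
Al2O3: 22.38/101.961 = 0.21950 mol → 0.43900 mol Al, 0.65850 mol O.
SiO2: 64.52/60.083 = 1.07385 mol → 1.07385 mol Si, 2.14770 mol O.
Total oxygen = 3.02861 mol. Normalization factor = 8/3.02861 = 2.64148.
Na per 8 O = 0.31108 × 2.64148 = 0.822.

0.822 Na apfu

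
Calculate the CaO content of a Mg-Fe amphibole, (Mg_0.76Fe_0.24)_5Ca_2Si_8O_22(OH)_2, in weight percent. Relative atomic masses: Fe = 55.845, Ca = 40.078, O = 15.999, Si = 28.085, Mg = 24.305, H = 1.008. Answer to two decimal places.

13.19 wt%

M((Mg_0.76Fe_0.24)_5Ca_2Si_8O_22(OH)_2) = 850.201 g/mol; M(CaO) = 56.077 g/mol.
Moles CaO per formula unit = 2 Ca ÷ 1 = 2.0000.
CaO fraction = (2.0000 × 56.077) / 850.201 = 112.154/850.201 = 0.1319.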